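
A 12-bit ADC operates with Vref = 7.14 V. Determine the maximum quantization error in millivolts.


The maximum quantization error is +/- LSB/2.
LSB = Vref / 2^n = 7.14 / 4096 = 0.00174316 V
Max error = LSB / 2 = 0.00174316 / 2 = 0.00087158 V
Max error = 0.8716 mV

0.8716 mV


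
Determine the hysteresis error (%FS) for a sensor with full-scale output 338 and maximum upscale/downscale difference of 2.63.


Hysteresis = (max difference / full scale) * 100%.
H = (2.63 / 338) * 100
H = 0.778 %FS

0.778 %FS


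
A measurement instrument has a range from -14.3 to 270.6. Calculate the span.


Span = upper range - lower range.
Span = 270.6 - (-14.3)
Span = 284.9

284.9


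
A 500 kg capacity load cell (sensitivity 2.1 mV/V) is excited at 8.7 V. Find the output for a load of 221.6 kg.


Vout = rated_output * Vex * (load / capacity).
Vout = 2.1 * 8.7 * (221.6 / 500)
Vout = 2.1 * 8.7 * 0.4432
Vout = 8.097 mV

8.097 mV


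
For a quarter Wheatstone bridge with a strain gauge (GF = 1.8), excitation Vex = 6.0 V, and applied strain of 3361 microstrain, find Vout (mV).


Quarter bridge output: Vout = (GF * epsilon * Vex) / 4.
Vout = (1.8 * 3361e-6 * 6.0) / 4
Vout = 0.0362988 / 4 V
Vout = 0.0090747 V = 9.0747 mV

9.0747 mV


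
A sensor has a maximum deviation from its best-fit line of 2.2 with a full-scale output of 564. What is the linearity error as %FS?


Linearity error = (max deviation / full scale) * 100%.
Linearity = (2.2 / 564) * 100
Linearity = 0.39 %FS

0.39 %FS


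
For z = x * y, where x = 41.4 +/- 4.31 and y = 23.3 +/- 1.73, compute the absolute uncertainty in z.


For a product z = x*y, the relative uncertainty is:
uz/z = sqrt((ux/x)^2 + (uy/y)^2)
Relative uncertainties: ux/x = 4.31/41.4 = 0.104106
uy/y = 1.73/23.3 = 0.074249
z = 41.4 * 23.3 = 964.6
uz = 964.6 * sqrt(0.104106^2 + 0.074249^2) = 123.347

123.347


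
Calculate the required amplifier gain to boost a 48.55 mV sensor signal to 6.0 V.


Gain = Vout / Vin (converting to same units).
G = 6.0 V / 48.55 mV
G = 6000.0 mV / 48.55 mV
G = 123.58

123.58


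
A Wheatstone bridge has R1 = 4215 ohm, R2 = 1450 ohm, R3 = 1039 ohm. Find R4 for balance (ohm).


At balance: R1*R4 = R2*R3, so R4 = R2*R3/R1.
R4 = 1450 * 1039 / 4215
R4 = 1506550 / 4215
R4 = 357.43 ohm

357.43 ohm


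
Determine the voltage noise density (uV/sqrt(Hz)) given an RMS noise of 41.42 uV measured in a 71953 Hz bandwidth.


Noise spectral density = Vrms / sqrt(BW).
NSD = 41.42 / sqrt(71953)
NSD = 41.42 / 268.2406
NSD = 0.1544 uV/sqrt(Hz)

0.1544 uV/sqrt(Hz)


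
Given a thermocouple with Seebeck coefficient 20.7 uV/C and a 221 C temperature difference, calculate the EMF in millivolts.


The thermocouple output V = sensitivity * dT.
V = 20.7 uV/C * 221 C
V = 4574.7 uV
V = 4.575 mV

4.575 mV


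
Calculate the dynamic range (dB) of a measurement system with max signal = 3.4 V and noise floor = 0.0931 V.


Dynamic range = 20 * log10(Vmax / Vnoise).
DR = 20 * log10(3.4 / 0.0931)
DR = 20 * log10(36.52)
DR = 31.25 dB

31.25 dB


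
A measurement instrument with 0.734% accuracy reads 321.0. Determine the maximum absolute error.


Absolute error = (accuracy% / 100) * reading.
Error = (0.734 / 100) * 321.0
Error = 0.00734 * 321.0
Error = 2.3561

2.3561


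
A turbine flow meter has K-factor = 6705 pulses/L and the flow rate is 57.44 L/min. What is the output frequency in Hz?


Frequency = K * Q / 60 (converting L/min to L/s).
f = 6705 * 57.44 / 60
f = 385135.2 / 60
f = 6418.92 Hz

6418.92 Hz


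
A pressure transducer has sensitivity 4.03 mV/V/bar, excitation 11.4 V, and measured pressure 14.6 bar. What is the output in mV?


Output = sensitivity * Vex * P.
Vout = 4.03 * 11.4 * 14.6
Vout = 45.942 * 14.6
Vout = 670.75 mV

670.75 mV


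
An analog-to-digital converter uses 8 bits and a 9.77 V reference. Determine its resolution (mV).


The resolution (LSB) of an ADC is Vref / 2^n.
LSB = 9.77 / 2^8
LSB = 9.77 / 256
LSB = 0.03816406 V = 38.1640625 mV

38.1640625 mV


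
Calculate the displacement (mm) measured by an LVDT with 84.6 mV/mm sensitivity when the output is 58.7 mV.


Displacement = Vout / sensitivity.
d = 58.7 / 84.6
d = 0.694 mm

0.694 mm


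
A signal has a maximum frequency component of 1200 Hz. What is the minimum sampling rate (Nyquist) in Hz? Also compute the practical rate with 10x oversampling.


By Nyquist theorem, fs_min = 2 * fmax.
fs_min = 2 * 1200 = 2400 Hz
Practical rate = 10 * fs_min = 10 * 2400 = 24000 Hz

fs_min = 2400 Hz, fs_practical = 24000 Hz


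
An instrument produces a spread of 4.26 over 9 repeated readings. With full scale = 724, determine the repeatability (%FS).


Repeatability = (spread / full scale) * 100%.
R = (4.26 / 724) * 100
R = 0.588 %FS

0.588 %FS


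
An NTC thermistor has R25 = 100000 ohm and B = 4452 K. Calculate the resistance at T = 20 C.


NTC thermistor equation: Rt = R25 * exp(B * (1/T - 1/T25)).
T in Kelvin: 293.15 K, T25 = 298.15 K
1/T - 1/T25 = 1/293.15 - 1/298.15 = 5.721e-05
B * (1/T - 1/T25) = 4452 * 5.721e-05 = 0.2547
Rt = 100000 * exp(0.2547) = 129005.3 ohm

129005.3 ohm


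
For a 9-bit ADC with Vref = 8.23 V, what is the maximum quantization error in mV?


The maximum quantization error is +/- LSB/2.
LSB = Vref / 2^n = 8.23 / 512 = 0.01607422 V
Max error = LSB / 2 = 0.01607422 / 2 = 0.00803711 V
Max error = 8.0371 mV

8.0371 mV


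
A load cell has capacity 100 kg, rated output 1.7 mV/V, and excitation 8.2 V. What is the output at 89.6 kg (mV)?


Vout = rated_output * Vex * (load / capacity).
Vout = 1.7 * 8.2 * (89.6 / 100)
Vout = 1.7 * 8.2 * 0.896
Vout = 12.49 mV

12.49 mV


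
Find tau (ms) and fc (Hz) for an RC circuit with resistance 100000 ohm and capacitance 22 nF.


Time constant: tau = R * C.
tau = 100000 * 2.20e-08 = 0.0022 s
tau = 2.2 ms
Cutoff frequency: fc = 1 / (2*pi*R*C).
fc = 1 / (2*pi*0.0022) = 72.34 Hz

tau = 2.2 ms, fc = 72.34 Hz


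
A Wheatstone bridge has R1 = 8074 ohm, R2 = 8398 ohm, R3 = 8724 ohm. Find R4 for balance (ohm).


At balance: R1*R4 = R2*R3, so R4 = R2*R3/R1.
R4 = 8398 * 8724 / 8074
R4 = 73264152 / 8074
R4 = 9074.08 ohm

9074.08 ohm


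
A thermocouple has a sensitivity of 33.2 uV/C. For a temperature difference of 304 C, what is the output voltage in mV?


The thermocouple output V = sensitivity * dT.
V = 33.2 uV/C * 304 C
V = 10092.8 uV
V = 10.093 mV

10.093 mV


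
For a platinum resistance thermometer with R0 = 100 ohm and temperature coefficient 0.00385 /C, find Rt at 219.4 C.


The RTD equation: Rt = R0 * (1 + alpha * T).
Rt = 100 * (1 + 0.00385 * 219.4)
Rt = 100 * (1 + 0.84469)
Rt = 100 * 1.84469
Rt = 184.469 ohm

184.469 ohm


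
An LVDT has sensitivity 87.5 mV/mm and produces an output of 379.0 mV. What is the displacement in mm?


Displacement = Vout / sensitivity.
d = 379.0 / 87.5
d = 4.331 mm

4.331 mm


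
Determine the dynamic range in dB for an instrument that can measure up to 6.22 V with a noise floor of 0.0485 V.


Dynamic range = 20 * log10(Vmax / Vnoise).
DR = 20 * log10(6.22 / 0.0485)
DR = 20 * log10(128.25)
DR = 42.16 dB

42.16 dB


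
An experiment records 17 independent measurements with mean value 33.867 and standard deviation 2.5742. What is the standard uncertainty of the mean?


The standard uncertainty for Type A evaluation is u = s / sqrt(n).
u = 2.5742 / sqrt(17)
u = 2.5742 / 4.1231
u = 0.6243

0.6243


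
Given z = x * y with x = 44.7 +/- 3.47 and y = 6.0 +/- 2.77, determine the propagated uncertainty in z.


For a product z = x*y, the relative uncertainty is:
uz/z = sqrt((ux/x)^2 + (uy/y)^2)
Relative uncertainties: ux/x = 3.47/44.7 = 0.077629
uy/y = 2.77/6.0 = 0.461667
z = 44.7 * 6.0 = 268.2
uz = 268.2 * sqrt(0.077629^2 + 0.461667^2) = 125.557

125.557


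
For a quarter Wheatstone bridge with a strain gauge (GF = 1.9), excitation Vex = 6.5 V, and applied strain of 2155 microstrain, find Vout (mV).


Quarter bridge output: Vout = (GF * epsilon * Vex) / 4.
Vout = (1.9 * 2155e-6 * 6.5) / 4
Vout = 0.02661425 / 4 V
Vout = 0.00665356 V = 6.6536 mV

6.6536 mV


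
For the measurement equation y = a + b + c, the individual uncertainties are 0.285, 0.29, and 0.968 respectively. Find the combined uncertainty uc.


For a sum of independent quantities, uc = sqrt(u1^2 + u2^2 + u3^2).
uc = sqrt(0.285^2 + 0.29^2 + 0.968^2)
uc = sqrt(0.081225 + 0.0841 + 0.937024)
uc = 1.0499

1.0499


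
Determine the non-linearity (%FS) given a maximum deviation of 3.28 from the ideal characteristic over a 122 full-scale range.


Linearity error = (max deviation / full scale) * 100%.
Linearity = (3.28 / 122) * 100
Linearity = 2.689 %FS

2.689 %FS


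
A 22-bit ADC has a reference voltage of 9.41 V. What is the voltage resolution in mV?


The resolution (LSB) of an ADC is Vref / 2^n.
LSB = 9.41 / 2^22
LSB = 9.41 / 4194304
LSB = 2.24e-06 V = 0.00224352 mV

0.00224352 mV


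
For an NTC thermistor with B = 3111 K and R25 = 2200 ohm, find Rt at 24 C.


NTC thermistor equation: Rt = R25 * exp(B * (1/T - 1/T25)).
T in Kelvin: 297.15 K, T25 = 298.15 K
1/T - 1/T25 = 1/297.15 - 1/298.15 = 1.129e-05
B * (1/T - 1/T25) = 3111 * 1.129e-05 = 0.0351
Rt = 2200 * exp(0.0351) = 2278.6 ohm

2278.6 ohm


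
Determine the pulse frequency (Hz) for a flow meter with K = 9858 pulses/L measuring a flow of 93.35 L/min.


Frequency = K * Q / 60 (converting L/min to L/s).
f = 9858 * 93.35 / 60
f = 920244.3 / 60
f = 15337.4 Hz

15337.4 Hz


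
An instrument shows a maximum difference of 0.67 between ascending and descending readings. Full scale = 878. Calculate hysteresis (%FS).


Hysteresis = (max difference / full scale) * 100%.
H = (0.67 / 878) * 100
H = 0.076 %FS

0.076 %FS


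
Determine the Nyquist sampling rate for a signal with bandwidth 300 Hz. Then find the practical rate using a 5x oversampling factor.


By Nyquist theorem, fs_min = 2 * fmax.
fs_min = 2 * 300 = 600 Hz
Practical rate = 5 * fs_min = 5 * 600 = 3000 Hz

fs_min = 600 Hz, fs_practical = 3000 Hz


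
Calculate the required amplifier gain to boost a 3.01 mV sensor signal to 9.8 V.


Gain = Vout / Vin (converting to same units).
G = 9.8 V / 3.01 mV
G = 9800.0 mV / 3.01 mV
G = 3255.81

3255.81


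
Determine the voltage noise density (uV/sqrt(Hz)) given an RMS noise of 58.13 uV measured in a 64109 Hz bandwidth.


Noise spectral density = Vrms / sqrt(BW).
NSD = 58.13 / sqrt(64109)
NSD = 58.13 / 253.1976
NSD = 0.2296 uV/sqrt(Hz)

0.2296 uV/sqrt(Hz)


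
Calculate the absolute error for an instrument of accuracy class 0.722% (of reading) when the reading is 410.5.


Absolute error = (accuracy% / 100) * reading.
Error = (0.722 / 100) * 410.5
Error = 0.00722 * 410.5
Error = 2.9638

2.9638


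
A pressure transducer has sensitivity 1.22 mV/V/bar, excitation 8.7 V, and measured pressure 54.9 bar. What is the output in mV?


Output = sensitivity * Vex * P.
Vout = 1.22 * 8.7 * 54.9
Vout = 10.614 * 54.9
Vout = 582.71 mV

582.71 mV


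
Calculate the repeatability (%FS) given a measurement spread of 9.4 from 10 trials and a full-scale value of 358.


Repeatability = (spread / full scale) * 100%.
R = (9.4 / 358) * 100
R = 2.626 %FS

2.626 %FS


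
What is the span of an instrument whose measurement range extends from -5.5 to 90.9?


Span = upper range - lower range.
Span = 90.9 - (-5.5)
Span = 96.4

96.4


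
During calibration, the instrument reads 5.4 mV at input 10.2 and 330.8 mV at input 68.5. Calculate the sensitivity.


Sensitivity = (y2 - y1) / (x2 - x1).
S = (330.8 - 5.4) / (68.5 - 10.2)
S = 325.4 / 58.3
S = 5.5815 mV/unit

5.5815 mV/unit


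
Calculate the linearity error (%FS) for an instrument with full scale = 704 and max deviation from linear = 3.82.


Linearity error = (max deviation / full scale) * 100%.
Linearity = (3.82 / 704) * 100
Linearity = 0.543 %FS

0.543 %FS


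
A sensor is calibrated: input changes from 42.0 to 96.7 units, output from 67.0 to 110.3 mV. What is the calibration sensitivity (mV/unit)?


Sensitivity = (y2 - y1) / (x2 - x1).
S = (110.3 - 67.0) / (96.7 - 42.0)
S = 43.3 / 54.7
S = 0.7916 mV/unit

0.7916 mV/unit


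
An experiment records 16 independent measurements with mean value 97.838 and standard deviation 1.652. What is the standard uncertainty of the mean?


The standard uncertainty for Type A evaluation is u = s / sqrt(n).
u = 1.652 / sqrt(16)
u = 1.652 / 4.0
u = 0.413

0.413


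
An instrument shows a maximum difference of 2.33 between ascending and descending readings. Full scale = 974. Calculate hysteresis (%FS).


Hysteresis = (max difference / full scale) * 100%.
H = (2.33 / 974) * 100
H = 0.239 %FS

0.239 %FS


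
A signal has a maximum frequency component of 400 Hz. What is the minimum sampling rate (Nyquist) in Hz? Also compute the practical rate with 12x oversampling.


By Nyquist theorem, fs_min = 2 * fmax.
fs_min = 2 * 400 = 800 Hz
Practical rate = 12 * fs_min = 12 * 800 = 9600 Hz

fs_min = 800 Hz, fs_practical = 9600 Hz


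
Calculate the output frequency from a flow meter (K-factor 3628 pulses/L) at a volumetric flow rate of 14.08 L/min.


Frequency = K * Q / 60 (converting L/min to L/s).
f = 3628 * 14.08 / 60
f = 51082.24 / 60
f = 851.37 Hz

851.37 Hz


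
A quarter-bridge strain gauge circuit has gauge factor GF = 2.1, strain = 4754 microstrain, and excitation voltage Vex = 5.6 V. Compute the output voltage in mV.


Quarter bridge output: Vout = (GF * epsilon * Vex) / 4.
Vout = (2.1 * 4754e-6 * 5.6) / 4
Vout = 0.05590704 / 4 V
Vout = 0.01397676 V = 13.9768 mV

13.9768 mV


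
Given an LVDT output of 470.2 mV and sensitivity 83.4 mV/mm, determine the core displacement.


Displacement = Vout / sensitivity.
d = 470.2 / 83.4
d = 5.638 mm

5.638 mm


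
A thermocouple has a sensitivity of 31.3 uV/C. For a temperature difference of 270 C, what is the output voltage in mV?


The thermocouple output V = sensitivity * dT.
V = 31.3 uV/C * 270 C
V = 8451.0 uV
V = 8.451 mV

8.451 mV


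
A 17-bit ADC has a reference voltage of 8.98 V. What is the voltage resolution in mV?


The resolution (LSB) of an ADC is Vref / 2^n.
LSB = 8.98 / 2^17
LSB = 8.98 / 131072
LSB = 6.851e-05 V = 0.06851196 mV

0.06851196 mV


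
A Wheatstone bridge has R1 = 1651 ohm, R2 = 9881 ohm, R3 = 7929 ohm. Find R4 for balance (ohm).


At balance: R1*R4 = R2*R3, so R4 = R2*R3/R1.
R4 = 9881 * 7929 / 1651
R4 = 78346449 / 1651
R4 = 47453.94 ohm

47453.94 ohm


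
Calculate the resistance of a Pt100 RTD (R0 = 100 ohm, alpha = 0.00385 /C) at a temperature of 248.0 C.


The RTD equation: Rt = R0 * (1 + alpha * T).
Rt = 100 * (1 + 0.00385 * 248.0)
Rt = 100 * (1 + 0.9548)
Rt = 100 * 1.9548
Rt = 195.48 ohm

195.48 ohm


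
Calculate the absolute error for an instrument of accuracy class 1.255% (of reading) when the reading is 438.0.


Absolute error = (accuracy% / 100) * reading.
Error = (1.255 / 100) * 438.0
Error = 0.01255 * 438.0
Error = 5.4969

5.4969


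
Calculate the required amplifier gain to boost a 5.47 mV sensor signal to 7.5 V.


Gain = Vout / Vin (converting to same units).
G = 7.5 V / 5.47 mV
G = 7500.0 mV / 5.47 mV
G = 1371.12

1371.12


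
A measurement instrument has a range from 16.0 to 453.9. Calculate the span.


Span = upper range - lower range.
Span = 453.9 - (16.0)
Span = 437.9

437.9


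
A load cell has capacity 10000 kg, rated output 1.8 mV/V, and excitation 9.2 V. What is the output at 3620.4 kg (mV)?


Vout = rated_output * Vex * (load / capacity).
Vout = 1.8 * 9.2 * (3620.4 / 10000)
Vout = 1.8 * 9.2 * 0.36204
Vout = 5.995 mV

5.995 mV


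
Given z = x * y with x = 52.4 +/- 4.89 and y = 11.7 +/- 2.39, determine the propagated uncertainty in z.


For a product z = x*y, the relative uncertainty is:
uz/z = sqrt((ux/x)^2 + (uy/y)^2)
Relative uncertainties: ux/x = 4.89/52.4 = 0.093321
uy/y = 2.39/11.7 = 0.204274
z = 52.4 * 11.7 = 613.1
uz = 613.1 * sqrt(0.093321^2 + 0.204274^2) = 137.686

137.686


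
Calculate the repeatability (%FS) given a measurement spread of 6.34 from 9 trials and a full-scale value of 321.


Repeatability = (spread / full scale) * 100%.
R = (6.34 / 321) * 100
R = 1.975 %FS

1.975 %FS


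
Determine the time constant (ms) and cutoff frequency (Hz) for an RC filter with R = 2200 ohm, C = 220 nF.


Time constant: tau = R * C.
tau = 2200 * 2.20e-07 = 0.000484 s
tau = 0.484 ms
Cutoff frequency: fc = 1 / (2*pi*R*C).
fc = 1 / (2*pi*0.000484) = 328.83 Hz

tau = 0.484 ms, fc = 328.83 Hz


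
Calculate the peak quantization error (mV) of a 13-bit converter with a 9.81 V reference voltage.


The maximum quantization error is +/- LSB/2.
LSB = Vref / 2^n = 9.81 / 8192 = 0.00119751 V
Max error = LSB / 2 = 0.00119751 / 2 = 0.00059875 V
Max error = 0.5988 mV

0.5988 mV


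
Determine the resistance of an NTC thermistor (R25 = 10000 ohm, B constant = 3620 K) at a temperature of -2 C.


NTC thermistor equation: Rt = R25 * exp(B * (1/T - 1/T25)).
T in Kelvin: 271.15 K, T25 = 298.15 K
1/T - 1/T25 = 1/271.15 - 1/298.15 = 0.00033398
B * (1/T - 1/T25) = 3620 * 0.00033398 = 1.209
Rt = 10000 * exp(1.209) = 33501.5 ohm

33501.5 ohm


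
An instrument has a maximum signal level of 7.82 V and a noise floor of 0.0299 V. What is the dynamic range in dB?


Dynamic range = 20 * log10(Vmax / Vnoise).
DR = 20 * log10(7.82 / 0.0299)
DR = 20 * log10(261.54)
DR = 48.35 dB

48.35 dB


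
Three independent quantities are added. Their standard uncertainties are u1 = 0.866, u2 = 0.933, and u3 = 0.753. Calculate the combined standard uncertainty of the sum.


For a sum of independent quantities, uc = sqrt(u1^2 + u2^2 + u3^2).
uc = sqrt(0.866^2 + 0.933^2 + 0.753^2)
uc = sqrt(0.749956 + 0.870489 + 0.567009)
uc = 1.479

1.479


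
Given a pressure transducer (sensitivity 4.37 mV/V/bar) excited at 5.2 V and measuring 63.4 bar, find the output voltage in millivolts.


Output = sensitivity * Vex * P.
Vout = 4.37 * 5.2 * 63.4
Vout = 22.724 * 63.4
Vout = 1440.7 mV

1440.7 mV


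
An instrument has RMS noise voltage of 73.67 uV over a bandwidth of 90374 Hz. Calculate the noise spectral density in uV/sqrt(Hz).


Noise spectral density = Vrms / sqrt(BW).
NSD = 73.67 / sqrt(90374)
NSD = 73.67 / 300.6227
NSD = 0.2451 uV/sqrt(Hz)

0.2451 uV/sqrt(Hz)


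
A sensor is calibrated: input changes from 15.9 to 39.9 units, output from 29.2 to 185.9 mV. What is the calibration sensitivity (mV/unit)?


Sensitivity = (y2 - y1) / (x2 - x1).
S = (185.9 - 29.2) / (39.9 - 15.9)
S = 156.7 / 24.0
S = 6.5292 mV/unit

6.5292 mV/unit


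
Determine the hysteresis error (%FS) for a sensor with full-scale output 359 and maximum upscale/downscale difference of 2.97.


Hysteresis = (max difference / full scale) * 100%.
H = (2.97 / 359) * 100
H = 0.827 %FS

0.827 %FS


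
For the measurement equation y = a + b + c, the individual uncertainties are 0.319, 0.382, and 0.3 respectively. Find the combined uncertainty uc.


For a sum of independent quantities, uc = sqrt(u1^2 + u2^2 + u3^2).
uc = sqrt(0.319^2 + 0.382^2 + 0.3^2)
uc = sqrt(0.101761 + 0.145924 + 0.09)
uc = 0.5811

0.5811


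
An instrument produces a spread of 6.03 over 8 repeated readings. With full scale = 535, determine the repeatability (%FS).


Repeatability = (spread / full scale) * 100%.
R = (6.03 / 535) * 100
R = 1.127 %FS

1.127 %FS


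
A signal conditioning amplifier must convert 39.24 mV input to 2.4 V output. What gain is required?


Gain = Vout / Vin (converting to same units).
G = 2.4 V / 39.24 mV
G = 2400.0 mV / 39.24 mV
G = 61.16

61.16


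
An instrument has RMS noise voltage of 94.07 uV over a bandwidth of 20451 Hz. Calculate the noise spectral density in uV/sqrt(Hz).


Noise spectral density = Vrms / sqrt(BW).
NSD = 94.07 / sqrt(20451)
NSD = 94.07 / 143.007
NSD = 0.6578 uV/sqrt(Hz)

0.6578 uV/sqrt(Hz)


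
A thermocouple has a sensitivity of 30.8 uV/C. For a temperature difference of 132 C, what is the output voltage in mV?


The thermocouple output V = sensitivity * dT.
V = 30.8 uV/C * 132 C
V = 4065.6 uV
V = 4.066 mV

4.066 mV


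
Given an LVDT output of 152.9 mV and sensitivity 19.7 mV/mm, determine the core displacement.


Displacement = Vout / sensitivity.
d = 152.9 / 19.7
d = 7.761 mm

7.761 mm


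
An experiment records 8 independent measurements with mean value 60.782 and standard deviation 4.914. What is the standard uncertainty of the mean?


The standard uncertainty for Type A evaluation is u = s / sqrt(n).
u = 4.914 / sqrt(8)
u = 4.914 / 2.8284
u = 1.7374

1.7374


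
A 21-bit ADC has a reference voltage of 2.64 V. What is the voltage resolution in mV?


The resolution (LSB) of an ADC is Vref / 2^n.
LSB = 2.64 / 2^21
LSB = 2.64 / 2097152
LSB = 1.26e-06 V = 0.00125885 mV

0.00125885 mV


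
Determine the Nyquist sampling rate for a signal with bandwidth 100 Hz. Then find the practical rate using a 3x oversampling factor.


By Nyquist theorem, fs_min = 2 * fmax.
fs_min = 2 * 100 = 200 Hz
Practical rate = 3 * fs_min = 3 * 200 = 600 Hz

fs_min = 200 Hz, fs_practical = 600 Hz


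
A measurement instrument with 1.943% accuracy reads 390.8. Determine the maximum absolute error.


Absolute error = (accuracy% / 100) * reading.
Error = (1.943 / 100) * 390.8
Error = 0.01943 * 390.8
Error = 7.5932

7.5932


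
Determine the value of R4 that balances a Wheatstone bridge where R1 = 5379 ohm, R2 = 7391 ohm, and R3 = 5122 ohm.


At balance: R1*R4 = R2*R3, so R4 = R2*R3/R1.
R4 = 7391 * 5122 / 5379
R4 = 37856702 / 5379
R4 = 7037.87 ohm

7037.87 ohm


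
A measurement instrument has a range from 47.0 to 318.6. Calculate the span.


Span = upper range - lower range.
Span = 318.6 - (47.0)
Span = 271.6

271.6


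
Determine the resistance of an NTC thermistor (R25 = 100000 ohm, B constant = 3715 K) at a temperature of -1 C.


NTC thermistor equation: Rt = R25 * exp(B * (1/T - 1/T25)).
T in Kelvin: 272.15 K, T25 = 298.15 K
1/T - 1/T25 = 1/272.15 - 1/298.15 = 0.00032043
B * (1/T - 1/T25) = 3715 * 0.00032043 = 1.1904
Rt = 100000 * exp(1.1904) = 328836.1 ohm

328836.1 ohm


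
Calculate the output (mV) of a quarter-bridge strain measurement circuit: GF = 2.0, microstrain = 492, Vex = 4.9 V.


Quarter bridge output: Vout = (GF * epsilon * Vex) / 4.
Vout = (2.0 * 492e-6 * 4.9) / 4
Vout = 0.0048216 / 4 V
Vout = 0.0012054 V = 1.2054 mV

1.2054 mV


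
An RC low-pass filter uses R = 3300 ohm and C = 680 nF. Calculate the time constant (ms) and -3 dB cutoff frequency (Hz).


Time constant: tau = R * C.
tau = 3300 * 6.80e-07 = 0.002244 s
tau = 2.244 ms
Cutoff frequency: fc = 1 / (2*pi*R*C).
fc = 1 / (2*pi*0.002244) = 70.92 Hz

tau = 2.244 ms, fc = 70.92 Hz


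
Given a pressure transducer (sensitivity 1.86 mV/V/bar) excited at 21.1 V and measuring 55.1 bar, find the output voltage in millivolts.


Output = sensitivity * Vex * P.
Vout = 1.86 * 21.1 * 55.1
Vout = 39.246 * 55.1
Vout = 2162.45 mV

2162.45 mV


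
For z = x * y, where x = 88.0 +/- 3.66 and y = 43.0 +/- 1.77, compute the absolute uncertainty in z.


For a product z = x*y, the relative uncertainty is:
uz/z = sqrt((ux/x)^2 + (uy/y)^2)
Relative uncertainties: ux/x = 3.66/88.0 = 0.041591
uy/y = 1.77/43.0 = 0.041163
z = 88.0 * 43.0 = 3784.0
uz = 3784.0 * sqrt(0.041591^2 + 0.041163^2) = 221.426

221.426


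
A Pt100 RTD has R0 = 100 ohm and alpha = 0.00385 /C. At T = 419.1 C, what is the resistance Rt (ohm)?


The RTD equation: Rt = R0 * (1 + alpha * T).
Rt = 100 * (1 + 0.00385 * 419.1)
Rt = 100 * (1 + 1.613535)
Rt = 100 * 2.613535
Rt = 261.353 ohm

261.353 ohm


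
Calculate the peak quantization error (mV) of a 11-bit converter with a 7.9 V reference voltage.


The maximum quantization error is +/- LSB/2.
LSB = Vref / 2^n = 7.9 / 2048 = 0.00385742 V
Max error = LSB / 2 = 0.00385742 / 2 = 0.00192871 V
Max error = 1.9287 mV

1.9287 mV


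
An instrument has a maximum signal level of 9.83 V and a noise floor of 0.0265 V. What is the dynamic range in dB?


Dynamic range = 20 * log10(Vmax / Vnoise).
DR = 20 * log10(9.83 / 0.0265)
DR = 20 * log10(370.94)
DR = 51.39 dB

51.39 dB


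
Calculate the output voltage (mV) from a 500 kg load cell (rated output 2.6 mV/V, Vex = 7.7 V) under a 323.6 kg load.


Vout = rated_output * Vex * (load / capacity).
Vout = 2.6 * 7.7 * (323.6 / 500)
Vout = 2.6 * 7.7 * 0.6472
Vout = 12.957 mV

12.957 mV


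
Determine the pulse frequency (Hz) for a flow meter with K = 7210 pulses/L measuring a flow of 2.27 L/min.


Frequency = K * Q / 60 (converting L/min to L/s).
f = 7210 * 2.27 / 60
f = 16366.7 / 60
f = 272.78 Hz

272.78 Hz


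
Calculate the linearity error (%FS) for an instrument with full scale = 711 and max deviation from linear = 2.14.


Linearity error = (max deviation / full scale) * 100%.
Linearity = (2.14 / 711) * 100
Linearity = 0.301 %FS

0.301 %FS


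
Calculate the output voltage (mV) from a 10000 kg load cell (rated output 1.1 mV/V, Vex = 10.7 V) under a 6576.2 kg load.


Vout = rated_output * Vex * (load / capacity).
Vout = 1.1 * 10.7 * (6576.2 / 10000)
Vout = 1.1 * 10.7 * 0.65762
Vout = 7.74 mV

7.74 mV


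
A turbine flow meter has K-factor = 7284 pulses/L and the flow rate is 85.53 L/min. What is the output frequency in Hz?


Frequency = K * Q / 60 (converting L/min to L/s).
f = 7284 * 85.53 / 60
f = 623000.52 / 60
f = 10383.34 Hz

10383.34 Hz


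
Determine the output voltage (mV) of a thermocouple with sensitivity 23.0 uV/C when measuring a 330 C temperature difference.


The thermocouple output V = sensitivity * dT.
V = 23.0 uV/C * 330 C
V = 7590.0 uV
V = 7.59 mV

7.59 mV


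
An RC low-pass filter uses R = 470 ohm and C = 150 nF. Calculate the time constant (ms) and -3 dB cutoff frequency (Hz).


Time constant: tau = R * C.
tau = 470 * 1.50e-07 = 7.05e-05 s
tau = 0.0705 ms
Cutoff frequency: fc = 1 / (2*pi*R*C).
fc = 1 / (2*pi*7.05e-05) = 2257.52 Hz

tau = 0.0705 ms, fc = 2257.52 Hz


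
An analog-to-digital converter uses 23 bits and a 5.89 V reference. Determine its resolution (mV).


The resolution (LSB) of an ADC is Vref / 2^n.
LSB = 5.89 / 2^23
LSB = 5.89 / 8388608
LSB = 7e-07 V = 0.00070214 mV

0.00070214 mV


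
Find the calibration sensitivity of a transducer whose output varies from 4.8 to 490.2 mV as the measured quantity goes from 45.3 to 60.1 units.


Sensitivity = (y2 - y1) / (x2 - x1).
S = (490.2 - 4.8) / (60.1 - 45.3)
S = 485.4 / 14.8
S = 32.7973 mV/unit

32.7973 mV/unit


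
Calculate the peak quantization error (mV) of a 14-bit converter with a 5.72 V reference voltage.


The maximum quantization error is +/- LSB/2.
LSB = Vref / 2^n = 5.72 / 16384 = 0.00034912 V
Max error = LSB / 2 = 0.00034912 / 2 = 0.00017456 V
Max error = 0.1746 mV

0.1746 mV


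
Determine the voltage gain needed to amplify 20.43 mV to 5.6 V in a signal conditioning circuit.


Gain = Vout / Vin (converting to same units).
G = 5.6 V / 20.43 mV
G = 5600.0 mV / 20.43 mV
G = 274.11

274.11


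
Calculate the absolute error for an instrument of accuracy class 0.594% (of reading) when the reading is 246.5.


Absolute error = (accuracy% / 100) * reading.
Error = (0.594 / 100) * 246.5
Error = 0.00594 * 246.5
Error = 1.4642

1.4642


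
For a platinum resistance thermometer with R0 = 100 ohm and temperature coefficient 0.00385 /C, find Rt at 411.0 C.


The RTD equation: Rt = R0 * (1 + alpha * T).
Rt = 100 * (1 + 0.00385 * 411.0)
Rt = 100 * (1 + 1.58235)
Rt = 100 * 2.58235
Rt = 258.235 ohm

258.235 ohm


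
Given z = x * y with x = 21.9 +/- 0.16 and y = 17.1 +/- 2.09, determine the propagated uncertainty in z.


For a product z = x*y, the relative uncertainty is:
uz/z = sqrt((ux/x)^2 + (uy/y)^2)
Relative uncertainties: ux/x = 0.16/21.9 = 0.007306
uy/y = 2.09/17.1 = 0.122222
z = 21.9 * 17.1 = 374.5
uz = 374.5 * sqrt(0.007306^2 + 0.122222^2) = 45.853

45.853


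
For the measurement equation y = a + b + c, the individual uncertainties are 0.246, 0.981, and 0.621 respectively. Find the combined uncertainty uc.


For a sum of independent quantities, uc = sqrt(u1^2 + u2^2 + u3^2).
uc = sqrt(0.246^2 + 0.981^2 + 0.621^2)
uc = sqrt(0.060516 + 0.962361 + 0.385641)
uc = 1.1868

1.1868


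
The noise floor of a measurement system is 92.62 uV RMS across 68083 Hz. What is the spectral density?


Noise spectral density = Vrms / sqrt(BW).
NSD = 92.62 / sqrt(68083)
NSD = 92.62 / 260.9272
NSD = 0.355 uV/sqrt(Hz)

0.355 uV/sqrt(Hz)


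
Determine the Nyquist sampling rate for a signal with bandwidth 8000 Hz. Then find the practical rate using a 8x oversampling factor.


By Nyquist theorem, fs_min = 2 * fmax.
fs_min = 2 * 8000 = 16000 Hz
Practical rate = 8 * fs_min = 8 * 16000 = 128000 Hz

fs_min = 16000 Hz, fs_practical = 128000 Hz


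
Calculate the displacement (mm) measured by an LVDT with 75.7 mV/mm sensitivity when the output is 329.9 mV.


Displacement = Vout / sensitivity.
d = 329.9 / 75.7
d = 4.358 mm

4.358 mm


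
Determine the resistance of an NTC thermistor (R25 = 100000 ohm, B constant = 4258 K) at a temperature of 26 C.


NTC thermistor equation: Rt = R25 * exp(B * (1/T - 1/T25)).
T in Kelvin: 299.15 K, T25 = 298.15 K
1/T - 1/T25 = 1/299.15 - 1/298.15 = -1.121e-05
B * (1/T - 1/T25) = 4258 * -1.121e-05 = -0.0477
Rt = 100000 * exp(-0.0477) = 95338.2 ohm

95338.2 ohm


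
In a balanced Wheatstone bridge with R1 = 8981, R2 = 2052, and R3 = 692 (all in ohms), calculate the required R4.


At balance: R1*R4 = R2*R3, so R4 = R2*R3/R1.
R4 = 2052 * 692 / 8981
R4 = 1419984 / 8981
R4 = 158.11 ohm

158.11 ohm


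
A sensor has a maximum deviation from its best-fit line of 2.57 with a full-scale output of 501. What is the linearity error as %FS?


Linearity error = (max deviation / full scale) * 100%.
Linearity = (2.57 / 501) * 100
Linearity = 0.513 %FS

0.513 %FS


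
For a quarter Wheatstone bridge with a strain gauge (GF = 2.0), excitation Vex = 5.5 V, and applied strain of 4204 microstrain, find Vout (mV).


Quarter bridge output: Vout = (GF * epsilon * Vex) / 4.
Vout = (2.0 * 4204e-6 * 5.5) / 4
Vout = 0.046244 / 4 V
Vout = 0.011561 V = 11.561 mV

11.561 mV


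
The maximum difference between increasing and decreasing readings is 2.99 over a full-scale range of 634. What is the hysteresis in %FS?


Hysteresis = (max difference / full scale) * 100%.
H = (2.99 / 634) * 100
H = 0.472 %FS

0.472 %FS


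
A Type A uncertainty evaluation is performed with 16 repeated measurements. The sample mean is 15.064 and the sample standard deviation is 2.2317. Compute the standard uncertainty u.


The standard uncertainty for Type A evaluation is u = s / sqrt(n).
u = 2.2317 / sqrt(16)
u = 2.2317 / 4.0
u = 0.5579

0.5579


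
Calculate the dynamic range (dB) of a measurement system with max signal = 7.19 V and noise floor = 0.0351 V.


Dynamic range = 20 * log10(Vmax / Vnoise).
DR = 20 * log10(7.19 / 0.0351)
DR = 20 * log10(204.84)
DR = 46.23 dB

46.23 dB


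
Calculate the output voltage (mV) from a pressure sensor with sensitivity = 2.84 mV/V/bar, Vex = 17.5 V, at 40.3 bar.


Output = sensitivity * Vex * P.
Vout = 2.84 * 17.5 * 40.3
Vout = 49.7 * 40.3
Vout = 2002.91 mV

2002.91 mV


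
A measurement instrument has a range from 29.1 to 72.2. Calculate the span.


Span = upper range - lower range.
Span = 72.2 - (29.1)
Span = 43.1

43.1


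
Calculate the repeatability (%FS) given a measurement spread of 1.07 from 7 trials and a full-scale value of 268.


Repeatability = (spread / full scale) * 100%.
R = (1.07 / 268) * 100
R = 0.399 %FS

0.399 %FS


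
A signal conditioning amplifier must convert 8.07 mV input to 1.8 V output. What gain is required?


Gain = Vout / Vin (converting to same units).
G = 1.8 V / 8.07 mV
G = 1800.0 mV / 8.07 mV
G = 223.05

223.05


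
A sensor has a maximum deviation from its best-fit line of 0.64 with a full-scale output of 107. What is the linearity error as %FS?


Linearity error = (max deviation / full scale) * 100%.
Linearity = (0.64 / 107) * 100
Linearity = 0.598 %FS

0.598 %FS


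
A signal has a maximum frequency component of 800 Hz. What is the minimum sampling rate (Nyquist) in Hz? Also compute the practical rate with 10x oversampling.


By Nyquist theorem, fs_min = 2 * fmax.
fs_min = 2 * 800 = 1600 Hz
Practical rate = 10 * fs_min = 10 * 1600 = 16000 Hz

fs_min = 1600 Hz, fs_practical = 16000 Hz


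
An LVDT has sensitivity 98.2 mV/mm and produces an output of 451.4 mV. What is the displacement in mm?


Displacement = Vout / sensitivity.
d = 451.4 / 98.2
d = 4.597 mm

4.597 mm


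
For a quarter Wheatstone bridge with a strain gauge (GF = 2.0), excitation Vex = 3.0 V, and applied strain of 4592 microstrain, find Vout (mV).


Quarter bridge output: Vout = (GF * epsilon * Vex) / 4.
Vout = (2.0 * 4592e-6 * 3.0) / 4
Vout = 0.027552 / 4 V
Vout = 0.006888 V = 6.888 mV

6.888 mV


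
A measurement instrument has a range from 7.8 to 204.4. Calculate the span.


Span = upper range - lower range.
Span = 204.4 - (7.8)
Span = 196.6

196.6


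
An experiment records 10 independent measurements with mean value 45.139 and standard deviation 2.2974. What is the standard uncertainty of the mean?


The standard uncertainty for Type A evaluation is u = s / sqrt(n).
u = 2.2974 / sqrt(10)
u = 2.2974 / 3.1623
u = 0.7265

0.7265


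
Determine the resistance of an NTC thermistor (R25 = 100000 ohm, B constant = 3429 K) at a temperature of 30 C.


NTC thermistor equation: Rt = R25 * exp(B * (1/T - 1/T25)).
T in Kelvin: 303.15 K, T25 = 298.15 K
1/T - 1/T25 = 1/303.15 - 1/298.15 = -5.532e-05
B * (1/T - 1/T25) = 3429 * -5.532e-05 = -0.1897
Rt = 100000 * exp(-0.1897) = 82721.5 ohm

82721.5 ohm


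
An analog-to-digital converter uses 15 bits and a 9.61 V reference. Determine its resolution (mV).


The resolution (LSB) of an ADC is Vref / 2^n.
LSB = 9.61 / 2^15
LSB = 9.61 / 32768
LSB = 0.00029327 V = 0.29327393 mV

0.29327393 mV


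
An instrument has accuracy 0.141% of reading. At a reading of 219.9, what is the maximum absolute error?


Absolute error = (accuracy% / 100) * reading.
Error = (0.141 / 100) * 219.9
Error = 0.00141 * 219.9
Error = 0.3101

0.3101


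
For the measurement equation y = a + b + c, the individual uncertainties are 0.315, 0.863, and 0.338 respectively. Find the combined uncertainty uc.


For a sum of independent quantities, uc = sqrt(u1^2 + u2^2 + u3^2).
uc = sqrt(0.315^2 + 0.863^2 + 0.338^2)
uc = sqrt(0.099225 + 0.744769 + 0.114244)
uc = 0.9789

0.9789


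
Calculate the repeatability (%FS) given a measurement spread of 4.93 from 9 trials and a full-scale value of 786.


Repeatability = (spread / full scale) * 100%.
R = (4.93 / 786) * 100
R = 0.627 %FS

0.627 %FS


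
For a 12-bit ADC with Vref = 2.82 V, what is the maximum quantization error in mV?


The maximum quantization error is +/- LSB/2.
LSB = Vref / 2^n = 2.82 / 4096 = 0.00068848 V
Max error = LSB / 2 = 0.00068848 / 2 = 0.00034424 V
Max error = 0.3442 mV

0.3442 mV


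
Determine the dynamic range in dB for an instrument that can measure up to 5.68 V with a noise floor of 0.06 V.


Dynamic range = 20 * log10(Vmax / Vnoise).
DR = 20 * log10(5.68 / 0.06)
DR = 20 * log10(94.67)
DR = 39.52 dB

39.52 dB


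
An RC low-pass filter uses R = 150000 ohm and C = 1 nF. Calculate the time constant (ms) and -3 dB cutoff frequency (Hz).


Time constant: tau = R * C.
tau = 150000 * 1.00e-09 = 0.00015 s
tau = 0.15 ms
Cutoff frequency: fc = 1 / (2*pi*R*C).
fc = 1 / (2*pi*0.00015) = 1061.03 Hz

tau = 0.15 ms, fc = 1061.03 Hz


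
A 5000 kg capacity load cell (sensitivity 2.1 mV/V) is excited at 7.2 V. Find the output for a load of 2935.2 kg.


Vout = rated_output * Vex * (load / capacity).
Vout = 2.1 * 7.2 * (2935.2 / 5000)
Vout = 2.1 * 7.2 * 0.58704
Vout = 8.876 mV

8.876 mV


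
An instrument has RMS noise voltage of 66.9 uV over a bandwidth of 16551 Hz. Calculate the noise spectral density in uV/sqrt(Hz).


Noise spectral density = Vrms / sqrt(BW).
NSD = 66.9 / sqrt(16551)
NSD = 66.9 / 128.6507
NSD = 0.52 uV/sqrt(Hz)

0.52 uV/sqrt(Hz)


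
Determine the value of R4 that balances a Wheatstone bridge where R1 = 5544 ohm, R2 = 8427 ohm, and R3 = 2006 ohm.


At balance: R1*R4 = R2*R3, so R4 = R2*R3/R1.
R4 = 8427 * 2006 / 5544
R4 = 16904562 / 5544
R4 = 3049.16 ohm

3049.16 ohm


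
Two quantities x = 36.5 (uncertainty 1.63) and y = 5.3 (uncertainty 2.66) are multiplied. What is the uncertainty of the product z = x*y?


For a product z = x*y, the relative uncertainty is:
uz/z = sqrt((ux/x)^2 + (uy/y)^2)
Relative uncertainties: ux/x = 1.63/36.5 = 0.044658
uy/y = 2.66/5.3 = 0.501887
z = 36.5 * 5.3 = 193.4
uz = 193.4 * sqrt(0.044658^2 + 0.501887^2) = 97.474

97.474


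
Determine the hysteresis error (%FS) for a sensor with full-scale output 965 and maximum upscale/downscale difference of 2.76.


Hysteresis = (max difference / full scale) * 100%.
H = (2.76 / 965) * 100
H = 0.286 %FS

0.286 %FS


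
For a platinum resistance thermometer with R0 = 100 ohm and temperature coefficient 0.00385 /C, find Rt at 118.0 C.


The RTD equation: Rt = R0 * (1 + alpha * T).
Rt = 100 * (1 + 0.00385 * 118.0)
Rt = 100 * (1 + 0.4543)
Rt = 100 * 1.4543
Rt = 145.43 ohm

145.43 ohm


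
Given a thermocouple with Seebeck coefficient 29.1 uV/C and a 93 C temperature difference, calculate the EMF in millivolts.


The thermocouple output V = sensitivity * dT.
V = 29.1 uV/C * 93 C
V = 2706.3 uV
V = 2.706 mV

2.706 mV


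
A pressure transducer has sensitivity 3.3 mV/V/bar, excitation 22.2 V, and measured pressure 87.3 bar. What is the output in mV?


Output = sensitivity * Vex * P.
Vout = 3.3 * 22.2 * 87.3
Vout = 73.26 * 87.3
Vout = 6395.6 mV

6395.6 mV


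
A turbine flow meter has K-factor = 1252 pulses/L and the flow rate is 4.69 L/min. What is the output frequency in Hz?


Frequency = K * Q / 60 (converting L/min to L/s).
f = 1252 * 4.69 / 60
f = 5871.88 / 60
f = 97.86 Hz

97.86 Hz


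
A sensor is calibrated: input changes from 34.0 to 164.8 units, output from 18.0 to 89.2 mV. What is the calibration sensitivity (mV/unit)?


Sensitivity = (y2 - y1) / (x2 - x1).
S = (89.2 - 18.0) / (164.8 - 34.0)
S = 71.2 / 130.8
S = 0.5443 mV/unit

0.5443 mV/unit


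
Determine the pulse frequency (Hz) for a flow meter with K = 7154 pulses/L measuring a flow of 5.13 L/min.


Frequency = K * Q / 60 (converting L/min to L/s).
f = 7154 * 5.13 / 60
f = 36700.02 / 60
f = 611.67 Hz

611.67 Hz


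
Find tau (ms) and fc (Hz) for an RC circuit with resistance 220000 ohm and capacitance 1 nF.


Time constant: tau = R * C.
tau = 220000 * 1.00e-09 = 0.00022 s
tau = 0.22 ms
Cutoff frequency: fc = 1 / (2*pi*R*C).
fc = 1 / (2*pi*0.00022) = 723.43 Hz

tau = 0.22 ms, fc = 723.43 Hz


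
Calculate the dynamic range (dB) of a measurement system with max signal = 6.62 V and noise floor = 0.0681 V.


Dynamic range = 20 * log10(Vmax / Vnoise).
DR = 20 * log10(6.62 / 0.0681)
DR = 20 * log10(97.21)
DR = 39.75 dB

39.75 dB


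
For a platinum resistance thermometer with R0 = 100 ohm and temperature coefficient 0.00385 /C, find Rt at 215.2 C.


The RTD equation: Rt = R0 * (1 + alpha * T).
Rt = 100 * (1 + 0.00385 * 215.2)
Rt = 100 * (1 + 0.82852)
Rt = 100 * 1.82852
Rt = 182.852 ohm

182.852 ohm


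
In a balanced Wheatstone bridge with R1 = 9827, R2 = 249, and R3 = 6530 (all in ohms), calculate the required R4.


At balance: R1*R4 = R2*R3, so R4 = R2*R3/R1.
R4 = 249 * 6530 / 9827
R4 = 1625970 / 9827
R4 = 165.46 ohm

165.46 ohm


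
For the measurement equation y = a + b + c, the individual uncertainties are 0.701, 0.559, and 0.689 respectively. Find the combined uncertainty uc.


For a sum of independent quantities, uc = sqrt(u1^2 + u2^2 + u3^2).
uc = sqrt(0.701^2 + 0.559^2 + 0.689^2)
uc = sqrt(0.491401 + 0.312481 + 0.474721)
uc = 1.1308

1.1308
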